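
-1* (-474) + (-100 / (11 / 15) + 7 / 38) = 141209 / 418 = 337.82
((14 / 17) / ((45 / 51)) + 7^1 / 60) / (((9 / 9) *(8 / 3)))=63 / 160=0.39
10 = 10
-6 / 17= -0.35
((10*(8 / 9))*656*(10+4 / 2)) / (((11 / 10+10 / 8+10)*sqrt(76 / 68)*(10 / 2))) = 839680*sqrt(323) / 14079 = 1071.87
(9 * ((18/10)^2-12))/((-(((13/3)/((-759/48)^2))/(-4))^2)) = 72679380764859/17305600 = 4199760.82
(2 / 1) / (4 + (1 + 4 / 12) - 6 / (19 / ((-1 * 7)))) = 57 / 215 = 0.27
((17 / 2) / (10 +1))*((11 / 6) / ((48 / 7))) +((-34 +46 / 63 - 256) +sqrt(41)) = -388501 / 1344 +sqrt(41) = -282.66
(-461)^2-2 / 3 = 637561 / 3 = 212520.33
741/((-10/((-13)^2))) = -125229/10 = -12522.90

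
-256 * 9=-2304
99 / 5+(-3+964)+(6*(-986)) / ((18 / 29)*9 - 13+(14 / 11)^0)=294994 / 155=1903.19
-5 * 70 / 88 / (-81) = 175 / 3564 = 0.05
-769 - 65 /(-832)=-49211 /64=-768.92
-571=-571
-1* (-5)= 5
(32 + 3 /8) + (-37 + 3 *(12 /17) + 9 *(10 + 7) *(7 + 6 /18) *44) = 49365.49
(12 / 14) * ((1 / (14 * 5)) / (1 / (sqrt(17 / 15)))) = sqrt(255) / 1225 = 0.01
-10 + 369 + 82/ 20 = 3631/ 10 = 363.10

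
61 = 61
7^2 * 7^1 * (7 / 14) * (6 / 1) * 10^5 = 102900000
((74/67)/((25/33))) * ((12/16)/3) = 1221/3350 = 0.36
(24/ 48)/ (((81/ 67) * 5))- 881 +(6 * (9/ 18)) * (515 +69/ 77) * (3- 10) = -104378293/ 8910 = -11714.74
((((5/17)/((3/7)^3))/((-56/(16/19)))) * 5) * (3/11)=-0.08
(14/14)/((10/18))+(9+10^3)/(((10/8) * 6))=409/3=136.33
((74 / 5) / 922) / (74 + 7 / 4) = 148 / 698415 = 0.00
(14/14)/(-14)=-1/14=-0.07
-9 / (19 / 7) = -63 / 19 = -3.32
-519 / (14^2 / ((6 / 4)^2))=-4671 / 784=-5.96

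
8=8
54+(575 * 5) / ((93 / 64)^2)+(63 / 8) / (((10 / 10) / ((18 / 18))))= 98489255 / 69192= 1423.42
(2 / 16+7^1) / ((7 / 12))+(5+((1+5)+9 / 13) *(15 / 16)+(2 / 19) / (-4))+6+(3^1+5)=1036349 / 27664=37.46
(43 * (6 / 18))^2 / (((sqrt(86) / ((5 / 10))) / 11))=473 * sqrt(86) / 36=121.85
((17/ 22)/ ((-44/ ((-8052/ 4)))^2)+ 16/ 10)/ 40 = 2849381/ 70400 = 40.47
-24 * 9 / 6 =-36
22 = 22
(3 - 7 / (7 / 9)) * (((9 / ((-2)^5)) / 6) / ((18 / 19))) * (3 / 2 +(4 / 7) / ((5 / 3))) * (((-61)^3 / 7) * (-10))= 556330431 / 3136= 177401.29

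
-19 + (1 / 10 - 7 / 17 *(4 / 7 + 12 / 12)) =-3323 / 170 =-19.55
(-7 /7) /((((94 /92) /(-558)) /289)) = 7418052 /47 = 157830.89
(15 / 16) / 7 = 15 / 112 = 0.13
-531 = -531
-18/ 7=-2.57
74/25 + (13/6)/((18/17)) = 13517/2700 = 5.01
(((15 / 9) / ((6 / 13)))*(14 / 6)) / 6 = 455 / 324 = 1.40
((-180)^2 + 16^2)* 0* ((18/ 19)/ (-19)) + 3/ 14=3/ 14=0.21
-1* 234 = -234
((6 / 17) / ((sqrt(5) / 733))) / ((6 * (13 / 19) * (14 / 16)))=32.21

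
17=17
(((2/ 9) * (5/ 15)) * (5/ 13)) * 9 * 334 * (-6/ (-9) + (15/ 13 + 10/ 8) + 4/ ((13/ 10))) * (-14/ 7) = -1601530/ 1521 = -1052.95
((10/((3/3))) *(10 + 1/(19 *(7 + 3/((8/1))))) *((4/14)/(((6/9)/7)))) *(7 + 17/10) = 2927898/1121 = 2611.86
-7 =-7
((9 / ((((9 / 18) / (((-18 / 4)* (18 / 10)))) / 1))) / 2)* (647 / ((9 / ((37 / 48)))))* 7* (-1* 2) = 4524471 / 80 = 56555.89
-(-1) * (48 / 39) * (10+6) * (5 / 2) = 640 / 13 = 49.23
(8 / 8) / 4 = 1 / 4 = 0.25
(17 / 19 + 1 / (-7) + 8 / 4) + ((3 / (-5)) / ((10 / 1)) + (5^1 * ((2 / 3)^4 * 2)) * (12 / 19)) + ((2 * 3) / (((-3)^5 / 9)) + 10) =2462927 / 179550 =13.72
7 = 7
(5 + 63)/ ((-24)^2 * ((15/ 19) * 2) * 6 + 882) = 646/ 60219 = 0.01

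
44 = 44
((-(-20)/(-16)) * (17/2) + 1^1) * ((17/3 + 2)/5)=-1771/120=-14.76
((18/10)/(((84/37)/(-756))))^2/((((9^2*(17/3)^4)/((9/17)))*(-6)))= -26946027/70992850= -0.38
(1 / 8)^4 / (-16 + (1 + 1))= -1 / 57344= -0.00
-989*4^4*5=-1265920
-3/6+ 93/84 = 17/28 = 0.61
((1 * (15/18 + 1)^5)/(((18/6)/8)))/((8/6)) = 161051/3888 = 41.42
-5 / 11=-0.45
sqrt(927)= 3 * sqrt(103)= 30.45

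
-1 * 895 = -895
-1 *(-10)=10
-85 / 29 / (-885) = 0.00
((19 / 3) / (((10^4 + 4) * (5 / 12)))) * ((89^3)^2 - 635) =755109517.49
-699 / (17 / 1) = -699 / 17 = -41.12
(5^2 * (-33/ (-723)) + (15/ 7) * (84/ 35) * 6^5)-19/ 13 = 877032460/ 21931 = 39990.54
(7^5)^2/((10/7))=1977326743/10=197732674.30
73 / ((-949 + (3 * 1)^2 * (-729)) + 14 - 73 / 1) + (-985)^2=7343632952 / 7569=970224.99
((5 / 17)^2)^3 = 15625 / 24137569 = 0.00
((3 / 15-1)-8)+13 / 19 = -771 / 95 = -8.12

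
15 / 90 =1 / 6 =0.17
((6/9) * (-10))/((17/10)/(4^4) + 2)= -51200/15411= -3.32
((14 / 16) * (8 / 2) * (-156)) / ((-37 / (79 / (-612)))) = -7189 / 3774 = -1.90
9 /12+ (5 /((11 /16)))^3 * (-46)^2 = 4333571993 /5324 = 813969.19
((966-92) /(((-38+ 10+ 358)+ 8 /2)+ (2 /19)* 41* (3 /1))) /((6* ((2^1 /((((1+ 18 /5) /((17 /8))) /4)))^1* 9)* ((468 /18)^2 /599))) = 114390431 /10226960640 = 0.01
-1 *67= -67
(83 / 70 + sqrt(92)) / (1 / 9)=97.00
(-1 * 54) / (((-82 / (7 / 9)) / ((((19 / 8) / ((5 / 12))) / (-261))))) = -133 / 11890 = -0.01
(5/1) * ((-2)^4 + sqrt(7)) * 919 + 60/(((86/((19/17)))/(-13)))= 4595 * sqrt(7) + 53735710/731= 85667.09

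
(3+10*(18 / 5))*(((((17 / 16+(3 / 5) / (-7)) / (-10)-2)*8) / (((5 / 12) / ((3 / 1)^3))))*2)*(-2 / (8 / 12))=222652638 / 875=254460.16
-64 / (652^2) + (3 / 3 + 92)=2470913 / 26569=93.00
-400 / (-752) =25 / 47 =0.53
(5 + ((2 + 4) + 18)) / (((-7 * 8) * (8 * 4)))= -29 / 1792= -0.02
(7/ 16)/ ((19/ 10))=35/ 152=0.23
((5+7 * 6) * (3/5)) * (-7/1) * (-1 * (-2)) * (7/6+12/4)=-1645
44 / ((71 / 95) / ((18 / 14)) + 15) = 18810 / 6661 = 2.82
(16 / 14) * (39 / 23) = 312 / 161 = 1.94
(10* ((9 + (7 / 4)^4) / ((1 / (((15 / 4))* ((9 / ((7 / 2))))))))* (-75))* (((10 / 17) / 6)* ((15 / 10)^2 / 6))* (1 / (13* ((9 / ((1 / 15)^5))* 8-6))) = -396984375 / 57741459263488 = -0.00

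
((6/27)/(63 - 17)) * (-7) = -7/207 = -0.03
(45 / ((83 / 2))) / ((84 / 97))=1455 / 1162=1.25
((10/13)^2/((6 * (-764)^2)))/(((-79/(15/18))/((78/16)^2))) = -125/2951166976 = -0.00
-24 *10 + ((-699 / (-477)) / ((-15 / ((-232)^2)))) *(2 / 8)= -3707648 / 2385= -1554.57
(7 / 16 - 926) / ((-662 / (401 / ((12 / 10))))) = 29692045 / 63552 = 467.21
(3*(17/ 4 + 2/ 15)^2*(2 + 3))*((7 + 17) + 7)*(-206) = -220856617/ 120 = -1840471.81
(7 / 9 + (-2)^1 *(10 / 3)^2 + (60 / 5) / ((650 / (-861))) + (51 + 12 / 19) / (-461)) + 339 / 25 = -23.89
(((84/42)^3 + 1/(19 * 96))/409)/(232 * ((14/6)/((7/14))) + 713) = 0.00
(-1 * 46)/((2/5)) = -115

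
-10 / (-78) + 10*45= 17555 / 39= 450.13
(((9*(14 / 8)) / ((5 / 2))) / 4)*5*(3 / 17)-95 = -12731 / 136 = -93.61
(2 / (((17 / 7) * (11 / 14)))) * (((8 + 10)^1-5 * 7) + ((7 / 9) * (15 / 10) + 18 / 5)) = -35966 / 2805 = -12.82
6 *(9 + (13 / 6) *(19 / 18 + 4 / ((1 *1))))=119.72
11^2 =121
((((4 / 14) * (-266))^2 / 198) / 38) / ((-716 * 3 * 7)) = -19 / 372141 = -0.00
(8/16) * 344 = 172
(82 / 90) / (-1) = -41 / 45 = -0.91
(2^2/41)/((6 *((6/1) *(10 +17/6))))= 0.00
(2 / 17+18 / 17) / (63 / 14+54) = 40 / 1989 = 0.02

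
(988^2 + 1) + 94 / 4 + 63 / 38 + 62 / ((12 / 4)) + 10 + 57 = 976257.82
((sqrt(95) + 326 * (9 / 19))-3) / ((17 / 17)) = sqrt(95) + 2877 / 19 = 161.17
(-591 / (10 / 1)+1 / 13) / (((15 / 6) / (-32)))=245536 / 325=755.50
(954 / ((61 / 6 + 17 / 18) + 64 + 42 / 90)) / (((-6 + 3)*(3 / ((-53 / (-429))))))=-84270 / 486343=-0.17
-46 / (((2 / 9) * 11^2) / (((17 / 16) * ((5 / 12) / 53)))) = -5865 / 410432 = -0.01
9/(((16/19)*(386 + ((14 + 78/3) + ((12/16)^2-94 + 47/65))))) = 65/2027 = 0.03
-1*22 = -22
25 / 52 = 0.48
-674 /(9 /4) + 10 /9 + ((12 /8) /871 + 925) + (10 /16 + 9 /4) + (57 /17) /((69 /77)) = 15525673843 /24520392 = 633.17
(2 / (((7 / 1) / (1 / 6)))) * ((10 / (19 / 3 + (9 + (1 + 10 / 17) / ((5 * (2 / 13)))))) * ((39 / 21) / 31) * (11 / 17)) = 14300 / 13478087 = 0.00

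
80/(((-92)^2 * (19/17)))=85/10051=0.01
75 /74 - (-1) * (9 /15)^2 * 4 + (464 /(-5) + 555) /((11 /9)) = 7745559 /20350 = 380.62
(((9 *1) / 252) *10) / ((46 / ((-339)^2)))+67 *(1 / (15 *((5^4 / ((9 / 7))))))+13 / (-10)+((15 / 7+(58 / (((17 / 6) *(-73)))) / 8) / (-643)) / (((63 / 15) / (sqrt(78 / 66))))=256148981 / 287500-61035 *sqrt(143) / 860204114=890.95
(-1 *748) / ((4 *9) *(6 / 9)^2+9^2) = -7.71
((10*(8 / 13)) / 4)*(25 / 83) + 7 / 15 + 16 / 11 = 424543 / 178035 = 2.38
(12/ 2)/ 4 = 3/ 2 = 1.50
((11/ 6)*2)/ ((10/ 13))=143/ 30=4.77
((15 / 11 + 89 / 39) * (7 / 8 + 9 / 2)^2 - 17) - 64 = 166975 / 6864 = 24.33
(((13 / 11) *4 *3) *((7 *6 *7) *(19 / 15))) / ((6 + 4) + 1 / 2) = 27664 / 55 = 502.98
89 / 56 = 1.59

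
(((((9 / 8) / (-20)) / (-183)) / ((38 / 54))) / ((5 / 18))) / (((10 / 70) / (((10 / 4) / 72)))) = 567 / 1483520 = 0.00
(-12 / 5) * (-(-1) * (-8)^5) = 393216 / 5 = 78643.20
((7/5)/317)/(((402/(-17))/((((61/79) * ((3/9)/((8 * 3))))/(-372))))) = 7259/1348210941120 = 0.00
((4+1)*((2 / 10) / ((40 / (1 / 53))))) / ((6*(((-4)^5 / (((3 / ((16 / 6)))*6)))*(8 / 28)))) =-63 / 34734080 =-0.00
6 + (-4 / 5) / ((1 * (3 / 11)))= 46 / 15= 3.07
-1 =-1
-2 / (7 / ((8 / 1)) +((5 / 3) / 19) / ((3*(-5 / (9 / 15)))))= -4560 / 1987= -2.29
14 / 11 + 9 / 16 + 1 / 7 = 2437 / 1232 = 1.98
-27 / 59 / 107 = -27 / 6313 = -0.00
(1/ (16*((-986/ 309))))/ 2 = -0.01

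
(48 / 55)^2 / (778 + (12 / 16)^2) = 36864 / 37682425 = 0.00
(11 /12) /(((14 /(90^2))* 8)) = 7425 /112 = 66.29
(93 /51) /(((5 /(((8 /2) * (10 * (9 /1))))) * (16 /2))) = 279 /17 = 16.41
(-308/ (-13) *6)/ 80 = 231/ 130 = 1.78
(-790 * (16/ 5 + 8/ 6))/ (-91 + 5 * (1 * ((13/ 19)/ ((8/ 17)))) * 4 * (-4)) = 204136/ 11817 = 17.27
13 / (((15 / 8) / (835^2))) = 14502280 / 3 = 4834093.33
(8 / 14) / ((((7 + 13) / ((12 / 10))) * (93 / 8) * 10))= 8 / 27125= 0.00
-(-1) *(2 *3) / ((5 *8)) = 3 / 20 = 0.15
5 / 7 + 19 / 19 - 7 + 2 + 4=5 / 7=0.71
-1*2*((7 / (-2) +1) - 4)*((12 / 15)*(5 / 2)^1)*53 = 1378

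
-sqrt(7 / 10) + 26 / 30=13 / 15 -sqrt(70) / 10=0.03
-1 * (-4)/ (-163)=-4/ 163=-0.02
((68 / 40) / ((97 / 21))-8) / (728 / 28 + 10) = -0.21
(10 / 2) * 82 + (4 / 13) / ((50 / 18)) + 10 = 136536 / 325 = 420.11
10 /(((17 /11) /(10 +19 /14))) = 8745 /119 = 73.49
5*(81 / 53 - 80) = -20795 / 53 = -392.36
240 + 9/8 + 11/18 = 17405/72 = 241.74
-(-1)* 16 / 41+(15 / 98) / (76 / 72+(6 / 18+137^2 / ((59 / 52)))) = 13774625621 / 35296641331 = 0.39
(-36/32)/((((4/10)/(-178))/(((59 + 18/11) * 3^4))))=216378135/88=2458842.44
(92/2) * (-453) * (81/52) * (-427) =360361953/26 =13860075.12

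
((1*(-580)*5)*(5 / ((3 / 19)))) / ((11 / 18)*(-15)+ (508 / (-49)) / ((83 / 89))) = 2240917000 / 494957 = 4527.50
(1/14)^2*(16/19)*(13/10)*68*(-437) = -40664/245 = -165.98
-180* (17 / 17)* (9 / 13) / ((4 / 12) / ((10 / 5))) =-9720 / 13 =-747.69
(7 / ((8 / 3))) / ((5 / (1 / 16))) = 21 / 640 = 0.03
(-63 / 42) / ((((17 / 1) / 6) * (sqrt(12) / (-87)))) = 261 * sqrt(3) / 34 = 13.30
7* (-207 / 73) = -1449 / 73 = -19.85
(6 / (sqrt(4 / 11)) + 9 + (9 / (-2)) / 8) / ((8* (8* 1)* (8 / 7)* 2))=945 / 16384 + 21* sqrt(11) / 1024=0.13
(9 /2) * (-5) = -45 /2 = -22.50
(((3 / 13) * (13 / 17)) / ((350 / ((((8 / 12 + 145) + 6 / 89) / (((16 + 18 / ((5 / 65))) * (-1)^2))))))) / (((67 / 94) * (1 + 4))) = 1828817 / 22174906250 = 0.00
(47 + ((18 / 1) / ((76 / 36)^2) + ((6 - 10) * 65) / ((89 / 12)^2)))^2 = 17537330125102225 / 8176631589361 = 2144.81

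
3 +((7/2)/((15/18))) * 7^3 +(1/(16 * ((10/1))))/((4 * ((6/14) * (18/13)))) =49890907/34560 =1443.60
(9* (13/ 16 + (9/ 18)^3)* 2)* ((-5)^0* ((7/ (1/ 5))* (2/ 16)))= 73.83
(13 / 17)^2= 169 / 289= 0.58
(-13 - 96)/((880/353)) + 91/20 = -34473/880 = -39.17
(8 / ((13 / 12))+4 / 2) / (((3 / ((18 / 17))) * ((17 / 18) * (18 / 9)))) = 6588 / 3757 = 1.75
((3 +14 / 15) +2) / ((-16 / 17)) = -1513 / 240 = -6.30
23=23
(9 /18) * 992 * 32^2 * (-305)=-154910720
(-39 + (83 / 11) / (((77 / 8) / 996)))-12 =618147 / 847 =729.81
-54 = -54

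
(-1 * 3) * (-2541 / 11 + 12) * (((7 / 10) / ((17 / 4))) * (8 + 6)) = 128772 / 85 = 1514.96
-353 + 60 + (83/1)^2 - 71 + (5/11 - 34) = 71406/11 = 6491.45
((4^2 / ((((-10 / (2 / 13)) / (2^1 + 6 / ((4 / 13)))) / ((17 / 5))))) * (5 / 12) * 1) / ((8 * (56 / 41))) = -29971 / 43680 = -0.69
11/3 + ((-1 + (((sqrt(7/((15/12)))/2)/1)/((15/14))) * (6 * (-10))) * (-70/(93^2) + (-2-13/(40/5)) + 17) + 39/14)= -6474181 * sqrt(35)/43245-3349009/484344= -892.61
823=823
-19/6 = -3.17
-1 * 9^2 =-81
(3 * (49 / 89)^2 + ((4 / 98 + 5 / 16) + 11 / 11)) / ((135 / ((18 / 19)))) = 14051333 / 884934120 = 0.02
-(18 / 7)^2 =-324 / 49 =-6.61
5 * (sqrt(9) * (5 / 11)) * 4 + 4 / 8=611 / 22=27.77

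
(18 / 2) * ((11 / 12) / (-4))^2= 0.47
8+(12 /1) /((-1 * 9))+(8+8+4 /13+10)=32.97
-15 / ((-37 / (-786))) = -11790 / 37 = -318.65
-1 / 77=-0.01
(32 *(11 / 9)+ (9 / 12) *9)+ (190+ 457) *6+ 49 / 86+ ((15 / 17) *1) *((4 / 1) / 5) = 103399163 / 26316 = 3929.14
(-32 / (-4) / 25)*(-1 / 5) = -8 / 125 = -0.06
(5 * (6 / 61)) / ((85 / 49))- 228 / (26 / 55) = -6498168 / 13481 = -482.02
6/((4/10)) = 15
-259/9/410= -259/3690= -0.07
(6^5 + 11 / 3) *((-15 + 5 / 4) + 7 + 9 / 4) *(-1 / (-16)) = -70017 / 32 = -2188.03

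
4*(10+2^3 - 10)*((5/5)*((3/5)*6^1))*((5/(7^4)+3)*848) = 3520733184/12005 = 293272.24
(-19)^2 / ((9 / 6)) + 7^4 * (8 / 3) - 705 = 17815 / 3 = 5938.33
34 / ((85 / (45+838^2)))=1404578 / 5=280915.60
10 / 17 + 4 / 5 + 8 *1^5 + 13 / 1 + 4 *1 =2243 / 85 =26.39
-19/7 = -2.71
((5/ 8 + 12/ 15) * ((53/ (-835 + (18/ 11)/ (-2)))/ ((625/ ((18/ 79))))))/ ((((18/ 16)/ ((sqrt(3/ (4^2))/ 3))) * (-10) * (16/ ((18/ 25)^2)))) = 897237 * sqrt(3)/ 113488437500000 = 0.00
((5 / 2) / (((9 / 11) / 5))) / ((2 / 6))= 45.83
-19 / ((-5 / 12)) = 228 / 5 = 45.60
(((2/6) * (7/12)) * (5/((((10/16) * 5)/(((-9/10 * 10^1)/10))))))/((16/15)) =-21/80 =-0.26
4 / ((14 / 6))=12 / 7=1.71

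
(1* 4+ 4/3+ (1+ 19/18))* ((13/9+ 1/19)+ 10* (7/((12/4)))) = 14861/81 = 183.47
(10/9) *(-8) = -80/9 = -8.89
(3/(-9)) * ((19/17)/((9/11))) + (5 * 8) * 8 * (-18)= -2644049/459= -5760.46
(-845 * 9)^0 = 1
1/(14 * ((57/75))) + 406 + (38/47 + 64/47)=5104119/12502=408.26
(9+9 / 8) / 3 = 27 / 8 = 3.38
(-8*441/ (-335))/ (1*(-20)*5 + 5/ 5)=-392/ 3685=-0.11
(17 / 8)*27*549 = 251991 / 8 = 31498.88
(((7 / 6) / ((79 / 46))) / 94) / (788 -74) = 23 / 2272356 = 0.00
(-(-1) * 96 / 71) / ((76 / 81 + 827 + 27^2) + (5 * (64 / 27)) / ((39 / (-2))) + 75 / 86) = 2897856 / 3337405907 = 0.00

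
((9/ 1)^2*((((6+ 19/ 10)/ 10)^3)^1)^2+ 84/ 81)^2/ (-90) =-313188272280223405724677478329/ 65610000000000000000000000000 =-4.77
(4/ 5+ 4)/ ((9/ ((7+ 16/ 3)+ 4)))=392/ 45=8.71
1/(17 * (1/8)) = 8/17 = 0.47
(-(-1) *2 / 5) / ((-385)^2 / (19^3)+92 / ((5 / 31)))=13718 / 20302993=0.00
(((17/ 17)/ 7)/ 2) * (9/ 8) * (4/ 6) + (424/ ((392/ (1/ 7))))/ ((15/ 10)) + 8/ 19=90347/ 156408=0.58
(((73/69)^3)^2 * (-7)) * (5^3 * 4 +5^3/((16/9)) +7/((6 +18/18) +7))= -9674948420882059/1726690609296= -5603.17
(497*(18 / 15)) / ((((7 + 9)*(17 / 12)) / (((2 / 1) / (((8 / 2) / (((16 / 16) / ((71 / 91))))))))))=5733 / 340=16.86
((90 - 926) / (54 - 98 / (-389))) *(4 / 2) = -81301 / 2638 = -30.82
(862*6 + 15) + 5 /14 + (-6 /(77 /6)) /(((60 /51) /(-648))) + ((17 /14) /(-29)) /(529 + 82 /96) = 3092246768141 /567918890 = 5444.87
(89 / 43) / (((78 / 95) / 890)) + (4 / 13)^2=48914239 / 21801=2243.67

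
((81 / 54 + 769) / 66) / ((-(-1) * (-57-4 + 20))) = -1541 / 5412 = -0.28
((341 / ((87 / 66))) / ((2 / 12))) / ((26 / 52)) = 3104.28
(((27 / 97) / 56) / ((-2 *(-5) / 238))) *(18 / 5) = 4131 / 9700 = 0.43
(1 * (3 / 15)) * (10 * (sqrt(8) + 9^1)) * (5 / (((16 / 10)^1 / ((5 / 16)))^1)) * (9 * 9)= 10125 * sqrt(2) / 32 + 91125 / 64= 1871.29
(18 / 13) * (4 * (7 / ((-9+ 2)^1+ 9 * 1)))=252 / 13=19.38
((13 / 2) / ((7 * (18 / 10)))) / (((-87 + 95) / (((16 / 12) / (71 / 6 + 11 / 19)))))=247 / 35658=0.01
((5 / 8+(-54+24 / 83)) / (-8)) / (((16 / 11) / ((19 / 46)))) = 7367041 / 3909632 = 1.88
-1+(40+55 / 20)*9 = 1535 / 4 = 383.75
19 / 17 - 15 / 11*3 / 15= 158 / 187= 0.84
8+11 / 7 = 67 / 7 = 9.57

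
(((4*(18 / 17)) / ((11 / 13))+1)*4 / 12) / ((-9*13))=-1123 / 65637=-0.02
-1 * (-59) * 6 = 354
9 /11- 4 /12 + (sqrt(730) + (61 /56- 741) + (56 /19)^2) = -487496371 /667128 + sqrt(730) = -703.72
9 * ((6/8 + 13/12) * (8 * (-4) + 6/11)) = -519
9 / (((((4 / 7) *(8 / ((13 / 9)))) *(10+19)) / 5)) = 455 / 928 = 0.49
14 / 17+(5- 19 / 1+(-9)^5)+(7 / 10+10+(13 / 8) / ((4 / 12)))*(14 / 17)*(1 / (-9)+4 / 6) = -36141691 / 612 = -59055.05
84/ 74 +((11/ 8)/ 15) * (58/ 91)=241123/ 202020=1.19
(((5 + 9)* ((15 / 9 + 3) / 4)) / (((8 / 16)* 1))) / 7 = 14 / 3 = 4.67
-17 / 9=-1.89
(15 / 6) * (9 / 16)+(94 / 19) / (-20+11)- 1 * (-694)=3802255 / 5472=694.86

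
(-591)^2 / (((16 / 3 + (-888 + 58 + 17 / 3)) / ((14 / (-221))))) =77618 / 2873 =27.02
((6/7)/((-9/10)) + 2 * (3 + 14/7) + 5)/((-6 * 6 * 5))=-59/756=-0.08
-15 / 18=-5 / 6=-0.83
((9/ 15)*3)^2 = 81/ 25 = 3.24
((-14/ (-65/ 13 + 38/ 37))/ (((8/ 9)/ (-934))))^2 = 2687074569/ 196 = 13709564.13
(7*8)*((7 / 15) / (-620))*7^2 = -4802 / 2325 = -2.07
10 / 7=1.43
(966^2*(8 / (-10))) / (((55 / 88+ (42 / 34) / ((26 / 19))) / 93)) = -613732968576 / 13505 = -45444869.94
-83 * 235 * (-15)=292575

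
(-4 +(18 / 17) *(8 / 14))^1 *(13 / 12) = -1313 / 357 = -3.68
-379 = -379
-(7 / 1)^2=-49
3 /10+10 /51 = 253 /510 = 0.50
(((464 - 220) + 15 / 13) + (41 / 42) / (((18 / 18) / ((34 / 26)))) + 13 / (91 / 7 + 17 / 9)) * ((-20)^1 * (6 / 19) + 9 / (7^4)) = -434172285707 / 278139043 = -1560.99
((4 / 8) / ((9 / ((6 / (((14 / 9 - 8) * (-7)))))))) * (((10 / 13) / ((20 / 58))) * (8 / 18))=2 / 273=0.01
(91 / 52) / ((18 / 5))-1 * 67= -4789 / 72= -66.51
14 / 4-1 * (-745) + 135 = 1767 / 2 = 883.50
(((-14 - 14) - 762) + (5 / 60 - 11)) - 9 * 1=-9719 / 12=-809.92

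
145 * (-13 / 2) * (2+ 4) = -5655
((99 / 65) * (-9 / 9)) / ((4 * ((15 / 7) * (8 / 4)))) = -231 / 2600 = -0.09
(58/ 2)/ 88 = 29/ 88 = 0.33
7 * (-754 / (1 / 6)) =-31668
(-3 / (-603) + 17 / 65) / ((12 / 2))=1741 / 39195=0.04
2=2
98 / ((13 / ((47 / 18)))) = 2303 / 117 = 19.68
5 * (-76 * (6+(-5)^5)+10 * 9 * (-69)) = 1154170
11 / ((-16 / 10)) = -55 / 8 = -6.88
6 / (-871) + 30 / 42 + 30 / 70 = 6926 / 6097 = 1.14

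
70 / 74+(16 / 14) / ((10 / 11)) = 2853 / 1295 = 2.20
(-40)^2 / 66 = 800 / 33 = 24.24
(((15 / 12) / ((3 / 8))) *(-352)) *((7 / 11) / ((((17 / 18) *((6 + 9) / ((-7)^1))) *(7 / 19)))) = 17024 / 17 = 1001.41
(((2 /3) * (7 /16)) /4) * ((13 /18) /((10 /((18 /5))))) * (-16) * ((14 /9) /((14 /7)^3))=-637 /10800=-0.06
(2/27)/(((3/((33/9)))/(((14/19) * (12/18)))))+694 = 9613210/13851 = 694.04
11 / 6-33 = -187 / 6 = -31.17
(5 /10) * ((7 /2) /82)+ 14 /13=4683 /4264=1.10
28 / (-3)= -28 / 3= -9.33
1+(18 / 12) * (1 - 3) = -2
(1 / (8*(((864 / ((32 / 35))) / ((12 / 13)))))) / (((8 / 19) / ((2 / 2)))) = 19 / 65520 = 0.00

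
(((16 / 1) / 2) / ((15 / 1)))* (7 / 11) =56 / 165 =0.34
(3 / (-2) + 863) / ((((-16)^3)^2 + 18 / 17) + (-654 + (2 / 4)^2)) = 58582 / 1140806305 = 0.00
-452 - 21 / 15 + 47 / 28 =-451.72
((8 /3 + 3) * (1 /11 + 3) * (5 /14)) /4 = 1.56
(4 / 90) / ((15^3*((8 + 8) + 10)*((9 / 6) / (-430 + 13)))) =-0.00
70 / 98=5 / 7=0.71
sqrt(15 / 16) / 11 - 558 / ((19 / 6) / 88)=-294624 / 19 + sqrt(15) / 44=-15506.44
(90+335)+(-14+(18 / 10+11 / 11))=2069 / 5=413.80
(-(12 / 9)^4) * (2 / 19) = -512 / 1539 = -0.33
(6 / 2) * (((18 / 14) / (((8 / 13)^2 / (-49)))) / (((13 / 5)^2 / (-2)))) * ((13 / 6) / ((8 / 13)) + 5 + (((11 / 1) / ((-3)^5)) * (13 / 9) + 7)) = 94642975 / 41472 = 2282.09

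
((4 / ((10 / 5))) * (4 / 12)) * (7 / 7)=2 / 3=0.67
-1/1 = -1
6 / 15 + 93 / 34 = 533 / 170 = 3.14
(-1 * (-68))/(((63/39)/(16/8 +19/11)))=156.90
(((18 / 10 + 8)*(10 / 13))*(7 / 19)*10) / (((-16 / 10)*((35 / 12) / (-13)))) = 77.37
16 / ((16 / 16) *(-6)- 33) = -16 / 39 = -0.41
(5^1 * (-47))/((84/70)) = -1175/6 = -195.83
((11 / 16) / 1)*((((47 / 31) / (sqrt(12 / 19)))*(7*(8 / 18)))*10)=18095*sqrt(57) / 3348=40.80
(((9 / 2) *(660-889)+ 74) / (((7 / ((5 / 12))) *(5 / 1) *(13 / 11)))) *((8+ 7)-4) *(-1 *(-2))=-231473 / 1092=-211.97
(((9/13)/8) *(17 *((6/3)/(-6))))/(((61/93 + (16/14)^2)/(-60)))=3486105/232466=15.00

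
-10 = -10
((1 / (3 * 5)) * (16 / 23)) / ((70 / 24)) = 64 / 4025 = 0.02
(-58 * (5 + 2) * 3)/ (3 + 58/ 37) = -45066/ 169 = -266.66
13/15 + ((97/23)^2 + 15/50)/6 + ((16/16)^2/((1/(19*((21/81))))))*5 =1628873/57132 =28.51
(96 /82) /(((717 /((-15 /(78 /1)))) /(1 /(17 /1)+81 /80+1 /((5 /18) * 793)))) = -1160297 /3434608294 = -0.00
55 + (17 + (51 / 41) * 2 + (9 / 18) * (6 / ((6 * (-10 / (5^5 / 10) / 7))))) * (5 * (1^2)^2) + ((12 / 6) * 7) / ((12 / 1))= -386977 / 984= -393.27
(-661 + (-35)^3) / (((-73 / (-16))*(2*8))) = -596.38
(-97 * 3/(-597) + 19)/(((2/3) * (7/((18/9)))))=1662/199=8.35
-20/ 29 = -0.69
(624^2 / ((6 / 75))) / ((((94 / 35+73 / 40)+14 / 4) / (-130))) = -177166080000 / 2243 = -78986214.89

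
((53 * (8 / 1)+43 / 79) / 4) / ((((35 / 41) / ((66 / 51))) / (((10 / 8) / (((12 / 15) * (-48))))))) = -5.24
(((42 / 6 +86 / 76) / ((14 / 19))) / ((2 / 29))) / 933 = 2987 / 17416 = 0.17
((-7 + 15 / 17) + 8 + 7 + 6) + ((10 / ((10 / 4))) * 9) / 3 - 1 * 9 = 304 / 17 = 17.88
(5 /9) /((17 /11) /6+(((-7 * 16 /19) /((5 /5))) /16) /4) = 836 /249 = 3.36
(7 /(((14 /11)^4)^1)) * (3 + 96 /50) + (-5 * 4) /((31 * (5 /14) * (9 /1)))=494751997 /38278800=12.92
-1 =-1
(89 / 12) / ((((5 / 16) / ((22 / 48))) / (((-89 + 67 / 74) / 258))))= -2127367 / 572760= -3.71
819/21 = 39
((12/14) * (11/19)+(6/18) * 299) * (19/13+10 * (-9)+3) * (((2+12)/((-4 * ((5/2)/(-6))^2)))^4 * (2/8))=-6827433204178944/19296875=-353810303.70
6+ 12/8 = 15/2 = 7.50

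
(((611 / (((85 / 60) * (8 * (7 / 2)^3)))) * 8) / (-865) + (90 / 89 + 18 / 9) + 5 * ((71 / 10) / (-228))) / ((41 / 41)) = 582142181431 / 204698187960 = 2.84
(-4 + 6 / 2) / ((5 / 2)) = -2 / 5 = -0.40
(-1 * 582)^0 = 1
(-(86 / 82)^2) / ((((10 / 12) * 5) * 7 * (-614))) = 5547 / 90311725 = 0.00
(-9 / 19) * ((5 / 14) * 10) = -225 / 133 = -1.69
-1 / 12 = -0.08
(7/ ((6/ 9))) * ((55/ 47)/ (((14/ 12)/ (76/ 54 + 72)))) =109010/ 141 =773.12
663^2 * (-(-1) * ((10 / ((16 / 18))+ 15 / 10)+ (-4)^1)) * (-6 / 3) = -15384915 / 2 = -7692457.50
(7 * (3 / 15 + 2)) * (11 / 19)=847 / 95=8.92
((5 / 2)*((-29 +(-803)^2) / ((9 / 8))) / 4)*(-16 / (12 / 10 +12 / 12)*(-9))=257912000 / 11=23446545.45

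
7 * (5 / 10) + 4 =15 / 2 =7.50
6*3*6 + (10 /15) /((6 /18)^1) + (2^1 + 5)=117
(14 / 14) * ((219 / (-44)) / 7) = -219 / 308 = -0.71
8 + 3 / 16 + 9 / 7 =1061 / 112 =9.47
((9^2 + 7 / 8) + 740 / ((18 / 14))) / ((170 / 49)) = 463883 / 2448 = 189.49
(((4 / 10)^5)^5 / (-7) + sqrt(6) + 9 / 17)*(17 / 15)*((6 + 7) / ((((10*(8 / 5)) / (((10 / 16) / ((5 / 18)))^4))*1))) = 533805191500658457747861 / 42724609375000000000000 + 483327*sqrt(6) / 20480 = 70.30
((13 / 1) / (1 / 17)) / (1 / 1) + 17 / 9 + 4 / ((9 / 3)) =2018 / 9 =224.22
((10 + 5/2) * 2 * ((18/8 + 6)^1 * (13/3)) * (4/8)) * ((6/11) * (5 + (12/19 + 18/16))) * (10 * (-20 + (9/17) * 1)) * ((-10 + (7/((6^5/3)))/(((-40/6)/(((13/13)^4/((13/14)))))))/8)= 9545847382825/23814144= 400847.81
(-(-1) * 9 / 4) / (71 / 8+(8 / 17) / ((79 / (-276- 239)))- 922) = -0.00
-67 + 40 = -27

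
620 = 620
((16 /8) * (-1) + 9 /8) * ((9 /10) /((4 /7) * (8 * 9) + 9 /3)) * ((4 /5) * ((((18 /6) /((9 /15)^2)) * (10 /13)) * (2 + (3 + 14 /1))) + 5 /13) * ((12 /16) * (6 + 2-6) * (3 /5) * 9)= -3028347 /214240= -14.14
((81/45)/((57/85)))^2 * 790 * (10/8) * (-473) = -2429789175/722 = -3365358.97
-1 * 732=-732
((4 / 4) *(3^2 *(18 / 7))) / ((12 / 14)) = 27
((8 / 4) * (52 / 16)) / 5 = 13 / 10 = 1.30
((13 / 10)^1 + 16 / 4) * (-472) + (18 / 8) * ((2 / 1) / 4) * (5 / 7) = -700223 / 280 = -2500.80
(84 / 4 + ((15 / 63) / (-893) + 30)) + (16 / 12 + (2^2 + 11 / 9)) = 3238003 / 56259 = 57.56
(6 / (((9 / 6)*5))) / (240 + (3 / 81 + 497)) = 0.00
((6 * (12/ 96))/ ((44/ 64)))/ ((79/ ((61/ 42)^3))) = 226981/ 5365206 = 0.04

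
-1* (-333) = 333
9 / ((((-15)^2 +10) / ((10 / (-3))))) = -6 / 47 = -0.13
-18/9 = -2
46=46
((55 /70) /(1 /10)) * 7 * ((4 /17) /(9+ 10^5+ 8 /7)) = 1540 /11901207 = 0.00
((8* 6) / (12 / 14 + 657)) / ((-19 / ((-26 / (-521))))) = -2912 / 15194965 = -0.00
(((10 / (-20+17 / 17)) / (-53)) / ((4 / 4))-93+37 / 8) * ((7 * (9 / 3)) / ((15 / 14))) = -34881581 / 20140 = -1731.96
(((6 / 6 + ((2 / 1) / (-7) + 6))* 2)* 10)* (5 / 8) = 1175 / 14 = 83.93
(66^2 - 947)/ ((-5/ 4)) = -13636/ 5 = -2727.20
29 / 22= 1.32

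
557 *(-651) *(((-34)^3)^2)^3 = -1336770000037064620327515052572672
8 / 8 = 1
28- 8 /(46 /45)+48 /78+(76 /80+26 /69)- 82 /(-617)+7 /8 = 511918417 /22137960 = 23.12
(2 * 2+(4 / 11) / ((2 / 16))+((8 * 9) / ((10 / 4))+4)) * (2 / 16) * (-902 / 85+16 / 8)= -199836 / 4675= -42.75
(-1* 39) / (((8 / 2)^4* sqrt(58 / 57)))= -0.15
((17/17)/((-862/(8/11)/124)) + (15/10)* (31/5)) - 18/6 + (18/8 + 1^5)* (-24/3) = -938937/47410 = -19.80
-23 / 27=-0.85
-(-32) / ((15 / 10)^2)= 14.22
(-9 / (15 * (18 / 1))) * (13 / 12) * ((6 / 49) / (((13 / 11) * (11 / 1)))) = -1 / 2940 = -0.00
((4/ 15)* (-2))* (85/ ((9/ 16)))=-2176/ 27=-80.59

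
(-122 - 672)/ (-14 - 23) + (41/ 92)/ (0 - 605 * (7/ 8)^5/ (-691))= 194279546994/ 8653167985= 22.45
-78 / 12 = -13 / 2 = -6.50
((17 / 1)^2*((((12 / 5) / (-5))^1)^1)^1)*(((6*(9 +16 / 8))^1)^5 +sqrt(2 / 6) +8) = -173723576132.57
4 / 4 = 1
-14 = -14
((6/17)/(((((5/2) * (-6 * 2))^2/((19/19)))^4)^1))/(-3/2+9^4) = 1/12193782525000000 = 0.00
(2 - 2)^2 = 0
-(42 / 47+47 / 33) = -2.32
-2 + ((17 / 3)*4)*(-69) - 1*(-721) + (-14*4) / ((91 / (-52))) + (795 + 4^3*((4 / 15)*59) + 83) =16079 / 15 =1071.93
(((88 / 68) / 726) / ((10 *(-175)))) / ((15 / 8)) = -4 / 7363125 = -0.00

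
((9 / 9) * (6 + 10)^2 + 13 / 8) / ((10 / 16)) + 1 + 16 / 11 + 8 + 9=23741 / 55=431.65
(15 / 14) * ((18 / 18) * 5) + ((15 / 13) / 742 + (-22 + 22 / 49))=-546669 / 33761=-16.19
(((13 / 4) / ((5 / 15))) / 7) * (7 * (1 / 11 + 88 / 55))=3627 / 220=16.49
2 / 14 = 1 / 7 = 0.14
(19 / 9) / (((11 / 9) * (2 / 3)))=57 / 22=2.59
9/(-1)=-9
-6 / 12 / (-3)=1 / 6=0.17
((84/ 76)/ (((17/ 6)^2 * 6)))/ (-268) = -63/ 735794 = -0.00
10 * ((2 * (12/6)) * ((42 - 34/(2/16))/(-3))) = 3066.67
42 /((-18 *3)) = -7 /9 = -0.78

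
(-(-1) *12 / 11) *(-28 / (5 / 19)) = -6384 / 55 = -116.07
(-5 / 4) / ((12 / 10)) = -25 / 24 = -1.04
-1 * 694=-694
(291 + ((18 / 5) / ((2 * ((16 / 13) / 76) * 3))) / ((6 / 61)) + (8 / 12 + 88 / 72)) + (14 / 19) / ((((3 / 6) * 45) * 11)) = 5597579 / 8360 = 669.57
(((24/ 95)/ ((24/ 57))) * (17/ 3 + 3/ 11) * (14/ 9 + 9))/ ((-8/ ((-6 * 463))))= 431053/ 33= 13062.21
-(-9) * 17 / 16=153 / 16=9.56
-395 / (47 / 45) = -17775 / 47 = -378.19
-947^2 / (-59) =896809 / 59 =15200.15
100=100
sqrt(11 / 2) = sqrt(22) / 2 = 2.35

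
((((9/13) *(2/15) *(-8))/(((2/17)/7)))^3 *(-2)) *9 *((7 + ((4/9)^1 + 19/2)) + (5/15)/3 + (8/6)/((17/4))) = 1456662541824/54925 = 26520938.40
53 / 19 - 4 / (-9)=553 / 171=3.23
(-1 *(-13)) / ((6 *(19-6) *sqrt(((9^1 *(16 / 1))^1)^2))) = 1 / 864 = 0.00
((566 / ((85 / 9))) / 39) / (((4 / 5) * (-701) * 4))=-849 / 1239368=-0.00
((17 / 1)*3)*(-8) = -408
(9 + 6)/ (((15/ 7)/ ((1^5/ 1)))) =7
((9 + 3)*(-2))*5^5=-75000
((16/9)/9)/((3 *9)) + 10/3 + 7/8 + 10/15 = 85421/17496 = 4.88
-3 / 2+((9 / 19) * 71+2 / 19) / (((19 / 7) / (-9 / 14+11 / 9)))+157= 162.70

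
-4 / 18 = -0.22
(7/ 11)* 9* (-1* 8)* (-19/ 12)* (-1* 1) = -798/ 11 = -72.55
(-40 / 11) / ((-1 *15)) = 8 / 33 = 0.24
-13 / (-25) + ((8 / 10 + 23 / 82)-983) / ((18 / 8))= -4021073 / 9225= -435.89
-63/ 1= -63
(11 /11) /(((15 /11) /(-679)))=-7469 /15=-497.93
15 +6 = 21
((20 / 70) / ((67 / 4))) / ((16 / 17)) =17 / 938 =0.02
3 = 3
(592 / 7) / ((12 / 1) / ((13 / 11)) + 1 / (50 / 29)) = 384800 / 48839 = 7.88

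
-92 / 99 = -0.93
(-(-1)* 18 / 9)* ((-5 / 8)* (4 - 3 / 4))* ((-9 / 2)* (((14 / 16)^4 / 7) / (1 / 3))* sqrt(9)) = 1805895 / 131072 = 13.78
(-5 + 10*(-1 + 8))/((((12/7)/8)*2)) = 455/3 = 151.67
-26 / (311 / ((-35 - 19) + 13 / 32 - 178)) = 96343 / 4976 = 19.36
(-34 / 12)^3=-4913 / 216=-22.75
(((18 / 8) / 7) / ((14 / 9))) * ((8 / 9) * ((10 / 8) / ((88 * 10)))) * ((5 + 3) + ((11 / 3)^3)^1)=221 / 14784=0.01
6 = 6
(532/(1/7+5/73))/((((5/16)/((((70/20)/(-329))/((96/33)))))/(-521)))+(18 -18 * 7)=386754913/25380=15238.57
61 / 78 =0.78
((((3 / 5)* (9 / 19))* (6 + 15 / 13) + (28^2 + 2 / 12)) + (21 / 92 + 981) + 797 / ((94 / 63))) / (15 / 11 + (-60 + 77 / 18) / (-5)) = 1216789253691 / 6612695362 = 184.01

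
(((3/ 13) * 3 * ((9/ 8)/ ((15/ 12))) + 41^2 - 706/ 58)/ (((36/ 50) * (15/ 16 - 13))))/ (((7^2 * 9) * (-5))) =8391772/ 96262803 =0.09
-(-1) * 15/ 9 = 5/ 3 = 1.67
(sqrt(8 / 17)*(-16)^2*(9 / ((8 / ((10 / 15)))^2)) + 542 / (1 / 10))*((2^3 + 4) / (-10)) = -6504 - 192*sqrt(34) / 85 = -6517.17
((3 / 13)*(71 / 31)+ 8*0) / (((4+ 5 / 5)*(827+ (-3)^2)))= 213 / 1684540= 0.00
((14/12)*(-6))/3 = -7/3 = -2.33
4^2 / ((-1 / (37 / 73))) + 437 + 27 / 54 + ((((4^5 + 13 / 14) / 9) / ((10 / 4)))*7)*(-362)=-251850751 / 2190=-115000.34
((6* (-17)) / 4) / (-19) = 51 / 38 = 1.34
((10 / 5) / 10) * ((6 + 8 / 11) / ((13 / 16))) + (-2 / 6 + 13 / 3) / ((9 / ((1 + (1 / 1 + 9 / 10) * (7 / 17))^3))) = 732848729 / 175639750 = 4.17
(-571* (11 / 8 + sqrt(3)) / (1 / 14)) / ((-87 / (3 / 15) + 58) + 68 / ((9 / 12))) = 131901 / 3436 + 23982* sqrt(3) / 859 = 86.74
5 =5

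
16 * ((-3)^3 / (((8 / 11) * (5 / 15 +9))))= -891 / 14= -63.64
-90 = -90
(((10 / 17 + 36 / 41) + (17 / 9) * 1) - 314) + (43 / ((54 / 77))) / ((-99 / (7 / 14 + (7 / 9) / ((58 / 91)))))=-27558824303 / 88411662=-311.71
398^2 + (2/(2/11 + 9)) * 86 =16000696/101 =158422.73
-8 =-8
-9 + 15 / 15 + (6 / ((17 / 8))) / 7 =-904 / 119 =-7.60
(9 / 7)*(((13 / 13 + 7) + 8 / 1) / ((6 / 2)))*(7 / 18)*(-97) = -776 / 3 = -258.67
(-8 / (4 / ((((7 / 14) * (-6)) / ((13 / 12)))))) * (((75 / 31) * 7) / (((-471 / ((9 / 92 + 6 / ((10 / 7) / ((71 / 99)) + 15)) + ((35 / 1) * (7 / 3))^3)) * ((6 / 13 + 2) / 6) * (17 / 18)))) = -38700243637965 / 138243524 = -279942.54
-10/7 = -1.43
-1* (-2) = 2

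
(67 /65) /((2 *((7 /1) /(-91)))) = -67 /10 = -6.70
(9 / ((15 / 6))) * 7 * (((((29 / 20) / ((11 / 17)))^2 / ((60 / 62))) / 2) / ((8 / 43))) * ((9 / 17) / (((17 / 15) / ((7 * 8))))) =4449459357 / 484000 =9193.10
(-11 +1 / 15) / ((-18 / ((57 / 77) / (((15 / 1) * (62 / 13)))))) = 10127 / 1611225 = 0.01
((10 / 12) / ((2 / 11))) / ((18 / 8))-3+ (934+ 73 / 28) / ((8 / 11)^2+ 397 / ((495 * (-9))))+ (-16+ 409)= 41087093515 / 16294068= 2521.60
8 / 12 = 2 / 3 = 0.67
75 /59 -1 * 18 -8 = -24.73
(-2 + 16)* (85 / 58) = 595 / 29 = 20.52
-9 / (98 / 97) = -873 / 98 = -8.91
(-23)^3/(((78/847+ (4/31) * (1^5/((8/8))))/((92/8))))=-7347785137/11612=-632775.16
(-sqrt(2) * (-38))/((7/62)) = 2356 * sqrt(2)/7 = 475.98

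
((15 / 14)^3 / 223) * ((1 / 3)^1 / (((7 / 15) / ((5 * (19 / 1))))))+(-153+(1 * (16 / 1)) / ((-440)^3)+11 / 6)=-1289542858125769 / 8551776156000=-150.79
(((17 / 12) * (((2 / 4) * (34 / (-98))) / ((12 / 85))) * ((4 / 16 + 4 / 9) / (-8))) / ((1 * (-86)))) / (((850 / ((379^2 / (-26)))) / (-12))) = -207561245 / 1514612736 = -0.14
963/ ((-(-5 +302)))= -107/ 33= -3.24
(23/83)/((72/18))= 23/332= 0.07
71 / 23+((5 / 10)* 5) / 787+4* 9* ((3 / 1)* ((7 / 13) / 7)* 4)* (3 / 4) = 13183745 / 470626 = 28.01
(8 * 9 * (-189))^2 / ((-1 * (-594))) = 3429216 / 11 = 311746.91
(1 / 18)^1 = 1 / 18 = 0.06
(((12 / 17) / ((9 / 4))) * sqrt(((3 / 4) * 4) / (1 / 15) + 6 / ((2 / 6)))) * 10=160 * sqrt(7) / 17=24.90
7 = 7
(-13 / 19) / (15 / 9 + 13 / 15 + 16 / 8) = -195 / 1292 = -0.15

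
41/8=5.12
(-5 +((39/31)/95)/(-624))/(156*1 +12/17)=-0.03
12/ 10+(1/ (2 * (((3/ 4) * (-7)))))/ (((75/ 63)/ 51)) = -72/ 25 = -2.88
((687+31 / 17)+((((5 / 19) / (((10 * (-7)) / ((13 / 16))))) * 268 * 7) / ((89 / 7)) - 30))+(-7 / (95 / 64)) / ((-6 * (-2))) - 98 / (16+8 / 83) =375548112569 / 576089880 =651.89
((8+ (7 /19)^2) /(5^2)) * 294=863478 /9025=95.68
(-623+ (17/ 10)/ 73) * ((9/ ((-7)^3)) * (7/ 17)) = 4092957/ 608090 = 6.73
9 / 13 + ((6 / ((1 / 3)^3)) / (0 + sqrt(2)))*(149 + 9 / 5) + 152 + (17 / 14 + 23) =32197 / 182 + 61074*sqrt(2) / 5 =17451.24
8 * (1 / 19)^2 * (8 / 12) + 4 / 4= 1.01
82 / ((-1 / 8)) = -656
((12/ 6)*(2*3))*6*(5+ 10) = 1080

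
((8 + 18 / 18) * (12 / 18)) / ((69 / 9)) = 18 / 23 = 0.78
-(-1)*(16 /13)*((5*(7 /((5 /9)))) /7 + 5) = 224 /13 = 17.23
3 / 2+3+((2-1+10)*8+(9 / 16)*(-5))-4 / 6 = 4273 / 48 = 89.02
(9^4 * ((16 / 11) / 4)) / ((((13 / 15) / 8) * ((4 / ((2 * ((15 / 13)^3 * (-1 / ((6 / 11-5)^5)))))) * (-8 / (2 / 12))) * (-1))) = 1621005766875 / 8067775586689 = 0.20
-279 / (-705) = 93 / 235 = 0.40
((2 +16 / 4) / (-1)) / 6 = -1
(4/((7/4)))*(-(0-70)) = 160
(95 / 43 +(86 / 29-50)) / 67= -55897 / 83549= -0.67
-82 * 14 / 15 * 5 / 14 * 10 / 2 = -410 / 3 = -136.67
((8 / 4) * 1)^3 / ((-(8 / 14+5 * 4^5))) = -14 / 8961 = -0.00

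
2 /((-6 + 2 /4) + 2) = -4 /7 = -0.57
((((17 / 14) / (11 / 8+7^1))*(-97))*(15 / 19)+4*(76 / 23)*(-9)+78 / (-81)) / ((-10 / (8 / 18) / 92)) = 1160070256 / 2165373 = 535.74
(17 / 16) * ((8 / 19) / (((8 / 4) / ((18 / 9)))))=17 / 38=0.45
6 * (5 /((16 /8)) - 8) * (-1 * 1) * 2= 66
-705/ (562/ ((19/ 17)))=-1.40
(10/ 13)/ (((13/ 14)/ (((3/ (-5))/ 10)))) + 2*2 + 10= 11788/ 845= 13.95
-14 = -14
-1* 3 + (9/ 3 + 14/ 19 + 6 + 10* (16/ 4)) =46.74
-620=-620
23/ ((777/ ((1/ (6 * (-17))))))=-0.00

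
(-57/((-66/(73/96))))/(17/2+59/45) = 0.07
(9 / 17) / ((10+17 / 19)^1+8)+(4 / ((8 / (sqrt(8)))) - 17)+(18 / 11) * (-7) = -1908358 / 67133+sqrt(2) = -27.01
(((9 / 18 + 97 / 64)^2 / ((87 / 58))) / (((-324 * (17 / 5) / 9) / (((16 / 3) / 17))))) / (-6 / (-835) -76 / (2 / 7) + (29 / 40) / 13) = 0.00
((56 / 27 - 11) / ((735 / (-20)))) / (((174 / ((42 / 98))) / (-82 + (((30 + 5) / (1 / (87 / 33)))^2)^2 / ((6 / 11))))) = 255788457881293 / 3217188051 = 79506.84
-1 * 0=0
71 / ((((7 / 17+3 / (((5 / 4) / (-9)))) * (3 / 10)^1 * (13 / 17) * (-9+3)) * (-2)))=-512975 / 421434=-1.22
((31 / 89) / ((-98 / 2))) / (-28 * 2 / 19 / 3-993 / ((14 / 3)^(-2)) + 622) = 589 / 1740396602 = 0.00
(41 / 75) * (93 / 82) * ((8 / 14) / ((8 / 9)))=0.40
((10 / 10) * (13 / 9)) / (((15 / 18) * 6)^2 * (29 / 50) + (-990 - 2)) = -26 / 17595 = -0.00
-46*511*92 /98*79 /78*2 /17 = -12202972 /4641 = -2629.38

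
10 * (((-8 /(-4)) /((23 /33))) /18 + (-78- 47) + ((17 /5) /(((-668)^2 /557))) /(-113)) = -2171732701201 /1739604264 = -1248.41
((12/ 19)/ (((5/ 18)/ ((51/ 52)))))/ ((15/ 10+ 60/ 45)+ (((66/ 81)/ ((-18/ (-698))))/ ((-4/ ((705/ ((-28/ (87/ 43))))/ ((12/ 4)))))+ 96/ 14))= 537162192/ 34645322855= 0.02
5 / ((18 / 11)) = 55 / 18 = 3.06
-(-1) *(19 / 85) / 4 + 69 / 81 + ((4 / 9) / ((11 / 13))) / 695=2550353 / 2807244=0.91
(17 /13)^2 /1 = 1.71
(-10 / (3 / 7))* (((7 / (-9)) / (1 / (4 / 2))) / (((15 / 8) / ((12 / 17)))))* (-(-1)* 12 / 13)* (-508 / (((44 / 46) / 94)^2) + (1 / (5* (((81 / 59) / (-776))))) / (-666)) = -2008539527238508544 / 32457824685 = -61881519.99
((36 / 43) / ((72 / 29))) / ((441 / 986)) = 14297 / 18963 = 0.75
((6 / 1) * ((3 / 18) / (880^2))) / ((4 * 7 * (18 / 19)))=19 / 390297600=0.00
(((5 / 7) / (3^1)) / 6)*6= 5 / 21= 0.24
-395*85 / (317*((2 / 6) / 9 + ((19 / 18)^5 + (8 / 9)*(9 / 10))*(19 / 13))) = -4123745964000 / 121533213961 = -33.93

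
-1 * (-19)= 19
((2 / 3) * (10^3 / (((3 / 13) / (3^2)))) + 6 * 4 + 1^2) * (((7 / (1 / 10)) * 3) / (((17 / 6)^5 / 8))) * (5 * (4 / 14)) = 485688960000 / 1419857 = 342068.93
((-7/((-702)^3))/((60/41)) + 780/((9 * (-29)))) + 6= 1812769666243/601950229920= 3.01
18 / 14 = 9 / 7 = 1.29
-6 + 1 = -5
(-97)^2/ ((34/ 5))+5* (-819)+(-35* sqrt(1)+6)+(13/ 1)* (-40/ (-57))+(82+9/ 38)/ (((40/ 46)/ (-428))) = -41868721/ 969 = -43208.17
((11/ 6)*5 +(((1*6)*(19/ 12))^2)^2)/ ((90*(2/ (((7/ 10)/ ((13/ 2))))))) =2739821/ 561600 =4.88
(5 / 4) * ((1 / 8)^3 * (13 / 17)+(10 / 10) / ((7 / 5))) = 218055 / 243712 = 0.89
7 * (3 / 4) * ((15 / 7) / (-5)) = -9 / 4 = -2.25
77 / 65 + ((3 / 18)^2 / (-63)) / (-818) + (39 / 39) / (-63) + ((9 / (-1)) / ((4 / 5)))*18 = -24278447707 / 120589560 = -201.33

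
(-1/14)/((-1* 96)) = 1/1344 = 0.00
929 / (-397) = -929 / 397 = -2.34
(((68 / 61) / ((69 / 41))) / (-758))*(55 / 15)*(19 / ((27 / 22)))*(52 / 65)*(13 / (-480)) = 20831239 / 19381813650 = 0.00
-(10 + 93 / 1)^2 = -10609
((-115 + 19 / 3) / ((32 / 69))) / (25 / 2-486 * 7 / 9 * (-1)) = -0.60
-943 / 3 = -314.33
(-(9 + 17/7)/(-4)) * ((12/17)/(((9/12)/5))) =1600/119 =13.45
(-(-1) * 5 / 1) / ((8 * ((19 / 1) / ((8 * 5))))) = 25 / 19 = 1.32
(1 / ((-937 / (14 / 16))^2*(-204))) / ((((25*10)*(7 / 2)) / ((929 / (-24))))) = 0.00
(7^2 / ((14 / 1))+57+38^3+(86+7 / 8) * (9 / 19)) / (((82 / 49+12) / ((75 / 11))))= 27412.23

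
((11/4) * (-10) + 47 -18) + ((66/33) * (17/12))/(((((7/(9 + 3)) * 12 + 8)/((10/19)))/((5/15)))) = 1573/1026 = 1.53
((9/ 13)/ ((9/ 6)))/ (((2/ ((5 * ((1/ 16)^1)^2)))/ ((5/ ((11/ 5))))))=375/ 36608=0.01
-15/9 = -5/3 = -1.67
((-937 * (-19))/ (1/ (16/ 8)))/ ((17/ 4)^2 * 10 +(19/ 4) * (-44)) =-284848/ 227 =-1254.84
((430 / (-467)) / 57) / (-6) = 215 / 79857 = 0.00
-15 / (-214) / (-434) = -15 / 92876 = -0.00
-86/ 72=-43/ 36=-1.19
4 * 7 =28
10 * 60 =600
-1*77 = -77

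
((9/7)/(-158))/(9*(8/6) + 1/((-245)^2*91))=-7022925/10356473558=-0.00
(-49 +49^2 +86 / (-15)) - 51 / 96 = 1125953 / 480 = 2345.74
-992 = -992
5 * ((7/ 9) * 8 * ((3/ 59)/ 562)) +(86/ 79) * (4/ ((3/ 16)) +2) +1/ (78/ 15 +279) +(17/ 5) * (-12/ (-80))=14470663875533/ 558342588300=25.92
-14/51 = -0.27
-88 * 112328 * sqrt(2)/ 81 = -9884864 * sqrt(2)/ 81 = -172584.06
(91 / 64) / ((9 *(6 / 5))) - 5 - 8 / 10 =-97949 / 17280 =-5.67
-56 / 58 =-28 / 29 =-0.97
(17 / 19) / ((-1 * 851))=-17 / 16169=-0.00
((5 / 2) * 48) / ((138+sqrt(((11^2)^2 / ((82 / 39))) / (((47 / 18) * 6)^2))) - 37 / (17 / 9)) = 7513604240 / 7399157777 - 543320 * sqrt(3198) / 672650707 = 0.97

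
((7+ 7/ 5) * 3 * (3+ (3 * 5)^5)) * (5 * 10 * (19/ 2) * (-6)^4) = 11780322039360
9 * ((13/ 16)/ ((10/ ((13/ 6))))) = 507/ 320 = 1.58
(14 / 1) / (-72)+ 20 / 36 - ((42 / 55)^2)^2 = 6937069 / 329422500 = 0.02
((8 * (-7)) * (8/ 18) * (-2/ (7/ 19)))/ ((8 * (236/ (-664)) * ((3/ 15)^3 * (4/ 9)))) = -13364.41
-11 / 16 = -0.69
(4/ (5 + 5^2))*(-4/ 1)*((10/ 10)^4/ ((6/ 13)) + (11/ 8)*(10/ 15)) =-1.64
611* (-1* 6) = -3666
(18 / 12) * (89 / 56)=267 / 112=2.38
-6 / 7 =-0.86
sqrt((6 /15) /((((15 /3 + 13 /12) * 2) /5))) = 2 * sqrt(219) /73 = 0.41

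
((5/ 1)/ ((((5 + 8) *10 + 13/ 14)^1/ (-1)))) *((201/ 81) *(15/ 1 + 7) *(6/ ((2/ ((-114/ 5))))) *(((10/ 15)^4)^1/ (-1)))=-12546688/ 445419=-28.17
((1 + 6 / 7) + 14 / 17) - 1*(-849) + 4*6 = 104206 / 119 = 875.68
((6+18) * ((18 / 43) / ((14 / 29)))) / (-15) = -2088 / 1505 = -1.39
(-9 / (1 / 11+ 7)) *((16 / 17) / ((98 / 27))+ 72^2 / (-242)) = 3199500 / 119119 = 26.86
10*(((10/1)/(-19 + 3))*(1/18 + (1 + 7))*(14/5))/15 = -1015/108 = -9.40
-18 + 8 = -10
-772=-772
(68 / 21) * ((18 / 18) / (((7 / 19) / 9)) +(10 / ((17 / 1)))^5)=973982188 / 12277587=79.33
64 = 64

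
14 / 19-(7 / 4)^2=-2.33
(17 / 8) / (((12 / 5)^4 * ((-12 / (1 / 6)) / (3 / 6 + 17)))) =-371875 / 23887872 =-0.02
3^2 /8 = 9 /8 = 1.12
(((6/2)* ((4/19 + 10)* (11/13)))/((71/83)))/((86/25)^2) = 166051875/64851826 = 2.56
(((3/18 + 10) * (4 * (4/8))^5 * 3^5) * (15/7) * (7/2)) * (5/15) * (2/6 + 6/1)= 1251720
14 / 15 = 0.93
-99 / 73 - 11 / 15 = -2288 / 1095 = -2.09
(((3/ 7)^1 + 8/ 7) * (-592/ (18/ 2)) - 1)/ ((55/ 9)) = -1315/ 77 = -17.08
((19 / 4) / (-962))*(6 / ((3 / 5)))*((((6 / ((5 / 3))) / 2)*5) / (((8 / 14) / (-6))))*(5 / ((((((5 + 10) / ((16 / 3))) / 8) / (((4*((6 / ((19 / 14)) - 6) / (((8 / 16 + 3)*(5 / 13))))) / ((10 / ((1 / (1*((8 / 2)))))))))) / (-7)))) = 2016 / 37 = 54.49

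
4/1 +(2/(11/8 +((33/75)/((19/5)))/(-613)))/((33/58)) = 138587684/21136401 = 6.56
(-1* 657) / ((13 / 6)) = -3942 / 13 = -303.23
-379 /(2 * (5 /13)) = -4927 /10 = -492.70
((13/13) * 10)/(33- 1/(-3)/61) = 183/604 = 0.30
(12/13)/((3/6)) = 24/13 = 1.85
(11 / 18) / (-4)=-11 / 72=-0.15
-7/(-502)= 7/502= 0.01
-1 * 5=-5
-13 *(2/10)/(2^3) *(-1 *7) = 91/40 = 2.28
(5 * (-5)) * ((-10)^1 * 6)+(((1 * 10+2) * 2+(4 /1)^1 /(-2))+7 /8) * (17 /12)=1532.41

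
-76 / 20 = -19 / 5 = -3.80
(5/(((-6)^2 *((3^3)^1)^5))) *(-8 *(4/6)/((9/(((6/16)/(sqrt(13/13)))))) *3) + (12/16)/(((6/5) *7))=1937102305/21695547384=0.09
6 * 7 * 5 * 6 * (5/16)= 1575/4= 393.75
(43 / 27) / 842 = 43 / 22734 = 0.00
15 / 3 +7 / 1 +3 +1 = 16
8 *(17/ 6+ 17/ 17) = 92/ 3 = 30.67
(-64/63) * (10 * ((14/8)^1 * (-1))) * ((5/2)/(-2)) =-200/9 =-22.22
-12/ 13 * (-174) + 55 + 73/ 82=230795/ 1066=216.51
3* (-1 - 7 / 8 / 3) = -31 / 8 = -3.88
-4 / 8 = -1 / 2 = -0.50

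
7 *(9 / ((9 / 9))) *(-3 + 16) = 819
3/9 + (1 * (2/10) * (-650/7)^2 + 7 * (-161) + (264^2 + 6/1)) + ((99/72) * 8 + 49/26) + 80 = 269040929/3822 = 70392.71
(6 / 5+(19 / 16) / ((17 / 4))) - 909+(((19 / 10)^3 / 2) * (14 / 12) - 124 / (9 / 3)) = -64249993 / 68000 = -944.85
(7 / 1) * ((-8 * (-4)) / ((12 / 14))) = 784 / 3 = 261.33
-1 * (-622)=622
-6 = -6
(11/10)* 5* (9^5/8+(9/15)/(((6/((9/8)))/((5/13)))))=16888113/416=40596.43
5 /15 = 1 /3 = 0.33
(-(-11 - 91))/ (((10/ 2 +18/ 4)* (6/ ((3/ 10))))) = 0.54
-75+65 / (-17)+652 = 9744 / 17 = 573.18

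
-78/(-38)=39/19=2.05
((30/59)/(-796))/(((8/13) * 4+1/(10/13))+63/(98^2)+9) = -222950/4456331773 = -0.00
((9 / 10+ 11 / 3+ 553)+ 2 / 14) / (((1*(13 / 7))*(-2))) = -117119 / 780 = -150.15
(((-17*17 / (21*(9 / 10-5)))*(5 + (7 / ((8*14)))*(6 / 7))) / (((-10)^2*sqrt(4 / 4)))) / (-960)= -81787 / 462873600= -0.00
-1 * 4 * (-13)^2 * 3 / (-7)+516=5640 / 7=805.71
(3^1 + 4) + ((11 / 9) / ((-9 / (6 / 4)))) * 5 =323 / 54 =5.98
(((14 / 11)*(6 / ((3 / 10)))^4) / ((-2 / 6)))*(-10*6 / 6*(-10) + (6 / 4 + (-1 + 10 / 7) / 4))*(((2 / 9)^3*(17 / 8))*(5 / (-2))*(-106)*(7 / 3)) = -895045018.08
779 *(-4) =-3116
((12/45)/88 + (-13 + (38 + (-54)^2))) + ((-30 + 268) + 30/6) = 1050721/330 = 3184.00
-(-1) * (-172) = -172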